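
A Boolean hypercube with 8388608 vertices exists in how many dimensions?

2^n = 8388608 ⇒ n = log_2(8388608) = 23.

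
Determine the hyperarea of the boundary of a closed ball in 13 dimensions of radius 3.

|∂B_13(3)| = 2519424·π^6/385 ≈ 6.29129e+06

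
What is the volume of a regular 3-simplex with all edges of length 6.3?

Volume = (√2/12) · 6.3³ = 29.4683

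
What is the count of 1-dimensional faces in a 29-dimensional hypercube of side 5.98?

An n-cube has C(n,k)·2^(n-k) k-faces. Here C(29,1)·2^28 = 29·268435456 = 7784628224.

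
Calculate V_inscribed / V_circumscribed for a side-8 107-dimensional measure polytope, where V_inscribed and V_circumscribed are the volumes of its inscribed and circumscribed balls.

V_in / V_out = (r_in/r_out)^107 = (1/√107)^107 = 107^(-107/2) ≈ 2.67897e-109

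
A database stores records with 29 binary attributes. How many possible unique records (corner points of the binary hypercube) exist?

Number of vertices = 2^29 = 536870912.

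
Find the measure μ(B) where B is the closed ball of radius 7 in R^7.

The n-ball volume is π^(n/2)·r^n/Γ(n/2+1). With n=7, r=7: V = 1882384·π^3/15 ≈ 3.89105e+06.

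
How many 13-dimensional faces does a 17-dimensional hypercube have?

Number of 13-faces = C(17,13) · 2^(17-13) = 2380 · 16 = 38080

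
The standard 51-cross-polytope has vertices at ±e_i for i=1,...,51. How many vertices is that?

An n-cross-polytope has 2n vertices; here n = 51, giving 102.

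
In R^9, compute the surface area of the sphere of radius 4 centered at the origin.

The surface area of an n-ball is 2π^(n/2) r^(n-1) / Γ(n/2). For n=9, r=4: 2097152·π^4/105 ≈ 1.94554e+06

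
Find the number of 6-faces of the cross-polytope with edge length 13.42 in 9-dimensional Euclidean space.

Each 6-face is the convex hull of 7 vertices, one chosen as ±e_i from each of 7 distinct axes: 2^7·C(9,7) = 4608.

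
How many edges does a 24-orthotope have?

An n-cube has n·2^(n-1) edges. With n = 24: 24·8388608 = 201326592.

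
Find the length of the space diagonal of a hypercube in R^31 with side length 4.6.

||(4.6,4.6,...,4.6)|| = √(31)·4.6 ≈ 25.6117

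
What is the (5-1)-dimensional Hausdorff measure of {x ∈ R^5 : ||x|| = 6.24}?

S_5(6.24) = 2·π^(5/2)·(6.24)^4 / Γ(5/2) ≈ 39903.1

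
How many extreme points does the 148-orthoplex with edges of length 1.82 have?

The 148-dimensional cross-polytope has 2n = 2·148 = 296 vertices.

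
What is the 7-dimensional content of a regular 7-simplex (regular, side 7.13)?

Volume = 7.13^7 · √(8/2^7) / 7! ≈ 46.4661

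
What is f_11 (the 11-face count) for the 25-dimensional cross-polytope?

Each 11-face is the convex hull of 12 vertices, one chosen as ±e_i from each of 12 distinct axes: 2^12·C(25,12) = 21300428800.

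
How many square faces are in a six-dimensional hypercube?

Choose 2 of 6 axes to span the face (C(6,2) = 15 ways), then fix each of the remaining 4 coordinates at one of its two extreme values (2^4 = 16 ways): 15·16 = 240.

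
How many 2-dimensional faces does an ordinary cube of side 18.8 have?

Number of 2-faces = C(3,2) · 2^(3-2) = 3 · 2 = 6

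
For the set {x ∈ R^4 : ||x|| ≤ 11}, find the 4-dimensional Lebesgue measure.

Volume = π^{4/2}·(11)^4/Γ(3) = 14641·π^2/2 ≈ 72250.4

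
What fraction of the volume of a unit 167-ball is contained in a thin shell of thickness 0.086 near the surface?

Shell fraction = 1 - (1-0.086)^167 ≈ 0.9999996994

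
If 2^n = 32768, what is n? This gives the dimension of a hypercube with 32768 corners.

2^n = 32768 ⇒ n = log_2(32768) = 15.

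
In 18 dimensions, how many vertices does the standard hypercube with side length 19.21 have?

Number of vertices = 2^18 = 262144.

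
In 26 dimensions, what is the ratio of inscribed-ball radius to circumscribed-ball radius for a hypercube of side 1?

r_in / r_out = (1/2) / (1√26/2) = 1/√26 ≈ 0.196116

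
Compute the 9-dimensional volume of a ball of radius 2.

Volume = π^{9/2}·(2)^9/Γ(11/2) = 16384·π^4/945 ≈ 1688.84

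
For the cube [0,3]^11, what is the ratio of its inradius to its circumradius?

For an n-cube of any side s, the inradius is s/2 and the circumradius is s√n/2, so the ratio is 1/√11 ≈ 0.301511.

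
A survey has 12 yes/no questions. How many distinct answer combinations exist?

Each vertex is a binary string of length 12, so there are 2^12 = 4096.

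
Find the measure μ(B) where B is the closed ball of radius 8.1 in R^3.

The n-ball volume is π^(n/2)·r^n/Γ(n/2+1). With n=3, r=8.1: V ≈ 2226.09.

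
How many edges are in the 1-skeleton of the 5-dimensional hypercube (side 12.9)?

The 5-cube has n·2^(n-1) = 5·2^4 = 5·16 = 80 edges.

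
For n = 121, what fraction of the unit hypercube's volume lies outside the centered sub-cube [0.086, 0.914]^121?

The inner cube has side 1-2·0.086 = 0.828 and volume (0.828)^121 ≈ 1.207e-10, so the shell holds 1 - 1.207e-10 of the volume.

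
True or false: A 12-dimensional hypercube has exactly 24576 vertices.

False. The 12-cube has 2^12 = 4096 vertices.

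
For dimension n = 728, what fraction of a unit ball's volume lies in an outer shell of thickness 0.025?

1 - (1-0.025)^728 ≈ 0.9999999901 ≈ 99.999999%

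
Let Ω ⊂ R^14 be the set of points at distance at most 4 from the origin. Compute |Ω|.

V = 16777216·π^7/315 ≈ 1.60864e+08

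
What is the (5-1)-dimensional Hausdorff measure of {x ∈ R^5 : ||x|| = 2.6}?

|∂B_5(2.6)| ≈ 1202.71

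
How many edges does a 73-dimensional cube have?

The 73-cube has n·2^(n-1) = 73·2^72 = 73·4722366482869645213696 = 344732753249484100599808 edges.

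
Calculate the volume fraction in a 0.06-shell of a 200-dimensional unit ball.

V(inner)/V(outer) = ((1-0.06)/1)^200 ≈ 4.223e-06, so the shell fraction is 0.9999957775.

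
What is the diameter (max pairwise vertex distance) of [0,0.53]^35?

Diagonal = √35 · 0.53 ≈ 3.13552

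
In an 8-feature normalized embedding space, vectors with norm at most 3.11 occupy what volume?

V_8(3.11) = π^(8/2) · (3.11)^8 / Γ(8/2 + 1) ≈ 35519.9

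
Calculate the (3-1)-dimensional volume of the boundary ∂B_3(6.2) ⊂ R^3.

The surface area of an n-ball is 2π^(n/2) r^(n-1) / Γ(n/2). For n=3, r=6.2: 4πr² = 4π·(6.2)² ≈ 483.051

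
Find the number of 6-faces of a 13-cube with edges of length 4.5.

f_6(13-cube) = (13 choose 6) · 2^7 = 219648.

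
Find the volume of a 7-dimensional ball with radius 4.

V = 262144·π^3/105 ≈ 77410.6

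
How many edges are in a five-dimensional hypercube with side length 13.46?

f_1(5-cube) = (5 choose 1) · 2^4 = 80.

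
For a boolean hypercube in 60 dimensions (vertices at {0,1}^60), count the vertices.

An n-cube has 2^n vertices; for n = 60 that is 2^60 = 1152921504606846976.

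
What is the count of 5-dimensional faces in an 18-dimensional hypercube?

Number of 5-faces = C(18,5) · 2^(18-5) = 8568 · 8192 = 70189056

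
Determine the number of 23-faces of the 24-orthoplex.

Each 23-face is the convex hull of 24 vertices, one chosen as ±e_i from each of 24 distinct axes: 2^24·C(24,24) = 16777216.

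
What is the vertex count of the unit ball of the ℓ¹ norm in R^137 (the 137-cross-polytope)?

An n-cross-polytope has 2n vertices; here n = 137, giving 274.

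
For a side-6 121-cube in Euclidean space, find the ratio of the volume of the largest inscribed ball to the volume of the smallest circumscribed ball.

The radii are 6/2 and 6√121/2, so the volume ratio is (1/√121)^121 = 121^{-121/2} ≈ 9.80585e-127.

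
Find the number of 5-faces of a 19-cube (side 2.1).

Choose 5 of 19 axes to span the face (C(19,5) = 11628 ways), then fix each of the remaining 14 coordinates at one of its two extreme values (2^14 = 16384 ways): 11628·16384 = 190513152.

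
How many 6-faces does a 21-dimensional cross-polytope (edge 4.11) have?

Each 6-face is the convex hull of 7 vertices, one chosen as ±e_i from each of 7 distinct axes: 2^7·C(21,7) = 14883840.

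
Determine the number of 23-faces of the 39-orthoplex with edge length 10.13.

f_23(39-orthoplex) = 2^24 · (39 choose 24) = 421793314174402560.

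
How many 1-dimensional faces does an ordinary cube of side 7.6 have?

Choose 1 of 3 axes to span the face (C(3,1) = 3 ways), then fix each of the remaining 2 coordinates at one of its two extreme values (2^2 = 4 ways): 3·4 = 12.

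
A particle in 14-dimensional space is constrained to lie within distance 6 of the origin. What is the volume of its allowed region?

V_14(6) = π^(14/2) · (6)^14 / Γ(14/2 + 1) = 544195584·π^7/35 ≈ 4.69609e+10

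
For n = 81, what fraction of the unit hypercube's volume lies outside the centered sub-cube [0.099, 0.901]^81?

1 - (1 - 2·0.099)^81 = 1 - 0.802^81 ≈ 0.9999999827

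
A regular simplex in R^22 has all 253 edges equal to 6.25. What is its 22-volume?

V_22 = √(23) · 6.25^22 / (22! · 2^(22/2)) ≈ 6.73175e-07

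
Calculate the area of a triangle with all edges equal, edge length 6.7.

Area = (√3/4) · 6.7² = 19.4379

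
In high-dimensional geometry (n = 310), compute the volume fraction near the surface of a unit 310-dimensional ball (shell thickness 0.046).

1 - (1-0.046)^310 ≈ 0.9999995429 ≈ 99.999954%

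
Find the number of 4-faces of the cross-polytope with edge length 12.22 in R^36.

Number of 4-faces = 2^(4+1) · C(36,4+1) = 32 · 376992 = 12063744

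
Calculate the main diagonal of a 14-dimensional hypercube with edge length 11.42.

||(11.42,11.42,...,11.42)|| = √(14)·11.42 ≈ 42.7297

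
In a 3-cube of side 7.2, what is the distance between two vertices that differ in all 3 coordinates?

Diagonal = √3 · 7.2 ≈ 12.4708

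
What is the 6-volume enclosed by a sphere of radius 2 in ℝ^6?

V_6(2) = π^(6/2) · (2)^6 / Γ(6/2 + 1) = 32·π^3/3 ≈ 330.734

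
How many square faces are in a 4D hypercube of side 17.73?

Number of 2-faces = C(4,2) · 2^(4-2) = 6 · 4 = 24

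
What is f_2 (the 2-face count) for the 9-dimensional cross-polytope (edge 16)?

f_2(9-orthoplex) = 2^3 · (9 choose 3) = 672.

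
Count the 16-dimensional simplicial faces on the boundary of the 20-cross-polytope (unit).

Each 16-face is the convex hull of 17 vertices, one chosen as ±e_i from each of 17 distinct axes: 2^17·C(20,17) = 149422080.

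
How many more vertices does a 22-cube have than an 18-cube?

The 22-cube has 2^22 = 4194304 vertices. The 18-cube has 2^18 = 262144 vertices. Difference: 4194304 - 262144 = 3932160.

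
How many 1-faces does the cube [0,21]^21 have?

An n-cube has n·2^(n-1) edges. With n = 21: 21·1048576 = 22020096.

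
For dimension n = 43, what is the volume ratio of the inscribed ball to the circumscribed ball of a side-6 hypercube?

Volume scales as r^n, and r_in/r_out = 1/√43, giving (1/√43)^43 ≈ 7.59326e-36.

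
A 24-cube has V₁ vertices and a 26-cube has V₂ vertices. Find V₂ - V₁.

V₁ = 2^24 = 16777216. V₂ = 2^26 = 67108864. V₂ - V₁ = 50331648.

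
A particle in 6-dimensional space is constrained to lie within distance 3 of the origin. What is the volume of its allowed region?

V_6(3) = π^(6/2) · (3)^6 / Γ(6/2 + 1) = 243·π^3/2 ≈ 3767.26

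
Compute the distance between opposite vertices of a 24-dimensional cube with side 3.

Diagonal = √24 · 3 ≈ 14.6969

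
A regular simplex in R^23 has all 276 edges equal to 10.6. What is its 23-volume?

For a regular n-simplex with edge a, V = (a^n / n!)·√((n+1)/2^n). With a=10.6, n=23: V ≈ 0.024992.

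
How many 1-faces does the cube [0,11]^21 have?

An n-cube has n·2^(n-1) edges. With n = 21: 21·1048576 = 22020096.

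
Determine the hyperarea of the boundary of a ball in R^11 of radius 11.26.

S_11(11.26) = 2·π^(11/2)·(11.26)^10 / Γ(11/2) ≈ 6.79018e+11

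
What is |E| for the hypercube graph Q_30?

The 30-cube has n·2^(n-1) = 30·2^29 = 30·536870912 = 16106127360 edges.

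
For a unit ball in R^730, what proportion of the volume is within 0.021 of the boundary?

V(inner)/V(outer) = ((1-0.021)/1)^730 ≈ 1.868e-07, so the shell fraction is 0.9999998132.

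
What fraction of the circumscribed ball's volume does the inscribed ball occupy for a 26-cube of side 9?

V_in/V_out = n^(-n/2) = 26^(-26/2) ≈ 4.03038e-19.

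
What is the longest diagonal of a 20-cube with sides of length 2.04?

The space diagonal of an n-cube of side s is s√n. Here 2.04·√20 ≈ 9.12316.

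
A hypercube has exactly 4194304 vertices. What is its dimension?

2^n = 4194304 ⇒ n = log_2(4194304) = 22.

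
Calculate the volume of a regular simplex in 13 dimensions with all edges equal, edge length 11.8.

Volume = 11.8^13 · √(14/2^13) / 13! ≈ 570.893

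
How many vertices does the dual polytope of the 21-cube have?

The 21-dimensional cross-polytope has 2n = 2·21 = 42 vertices.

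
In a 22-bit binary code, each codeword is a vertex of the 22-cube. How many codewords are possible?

Each vertex is a binary string of length 22, so there are 2^22 = 4194304.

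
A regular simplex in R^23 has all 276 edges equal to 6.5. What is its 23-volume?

V = (6.5^23 / 23!) · √((23+1) / 2^23) ≈ 3.25667e-07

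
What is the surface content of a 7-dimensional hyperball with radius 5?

S = n·V_n(r)/r = 7·V_7(5)/5 (volume-to-surface relation), giving 50000·π^3/3 ≈ 516771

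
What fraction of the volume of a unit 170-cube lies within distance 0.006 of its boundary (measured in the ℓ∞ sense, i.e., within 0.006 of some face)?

1 - (1 - 2·0.006)^170 = 1 - 0.988^170 ≈ 0.871566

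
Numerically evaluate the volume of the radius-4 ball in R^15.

The n-ball volume is π^(n/2)·r^n/Γ(n/2+1). With n=15, r=4: V = 274877906944·π^7/2027025 ≈ 4.09572e+08.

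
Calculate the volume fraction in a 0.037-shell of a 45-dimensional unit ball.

V(inner)/V(outer) = ((1-0.037)/1)^45 ≈ 0.1833, so the shell fraction is 0.816691.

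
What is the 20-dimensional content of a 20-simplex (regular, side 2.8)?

For a regular n-simplex with edge a, V = (a^n / n!)·√((n+1)/2^n). With a=2.8, n=20: V ≈ 1.61379e-12.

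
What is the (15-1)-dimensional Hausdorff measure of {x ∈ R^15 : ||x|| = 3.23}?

S = n·V_n(r)/r = 15·V_15(3.23)/3.23 (volume-to-surface relation), giving 7.69762e+07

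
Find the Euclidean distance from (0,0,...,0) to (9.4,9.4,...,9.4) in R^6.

d = √(9.4² + 9.4² + ... + 9.4²) [6 terms] = √(6·9.4²) = 9.4√6 ≈ 23.0252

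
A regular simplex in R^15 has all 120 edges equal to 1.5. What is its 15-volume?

For a regular n-simplex with edge a, V = (a^n / n!)·√((n+1)/2^n). With a=1.5, n=15: V ≈ 7.39953e-12.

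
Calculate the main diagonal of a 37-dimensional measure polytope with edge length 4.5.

Diagonal = √37 · 4.5 ≈ 27.3724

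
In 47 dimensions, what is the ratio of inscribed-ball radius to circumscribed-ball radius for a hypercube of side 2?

r_in / r_out = (2/2) / (2√47/2) = 1/√47 ≈ 0.145865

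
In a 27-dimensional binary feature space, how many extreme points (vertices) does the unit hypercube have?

The 27-cube has 2^27 = 134217728 vertices.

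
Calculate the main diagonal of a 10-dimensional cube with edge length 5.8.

d = √(5.8² + 5.8² + ... + 5.8²) [10 terms] = √(10·5.8²) = 5.8√10 ≈ 18.3412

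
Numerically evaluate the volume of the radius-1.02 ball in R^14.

The n-ball volume is π^(n/2)·r^n/Γ(n/2+1). With n=14, r=1.02: V ≈ 0.790717.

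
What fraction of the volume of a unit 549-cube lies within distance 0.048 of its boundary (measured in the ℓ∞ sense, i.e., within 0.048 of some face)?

The inner cube has side 1-2·0.048 = 0.904 and volume (0.904)^549 ≈ 8.639e-25, so the shell holds 1 - 8.639e-25 of the volume.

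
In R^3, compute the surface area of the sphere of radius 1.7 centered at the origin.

|∂B_3(1.7)| = 4πr² = 4π·(1.7)² ≈ 36.3168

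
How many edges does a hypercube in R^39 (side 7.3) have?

An n-cube has n·2^(n-1) edges. With n = 39: 39·274877906944 = 10720238370816.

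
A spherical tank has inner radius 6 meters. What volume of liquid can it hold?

The n-ball volume is π^(n/2)·r^n/Γ(n/2+1). With n=3, r=6: V = 288·π ≈ 904.779.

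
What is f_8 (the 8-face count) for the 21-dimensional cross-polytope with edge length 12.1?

Number of 8-faces = 2^(8+1) · C(21,8+1) = 512 · 293930 = 150492160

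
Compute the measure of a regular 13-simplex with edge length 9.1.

V_13 = √(14) · 9.1^13 / (13! · 2^(13/2)) ≈ 19.4817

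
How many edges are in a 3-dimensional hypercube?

Choose 1 of 3 axes to span the face (C(3,1) = 3 ways), then fix each of the remaining 2 coordinates at one of its two extreme values (2^2 = 4 ways): 3·4 = 12.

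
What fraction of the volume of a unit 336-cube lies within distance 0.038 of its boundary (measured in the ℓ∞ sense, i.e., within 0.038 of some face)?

Shell fraction = 1 - (1-0.076)^336 ≈ 1 - 2.923e-12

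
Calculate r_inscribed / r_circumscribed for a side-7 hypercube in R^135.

For an n-cube of any side s, the inradius is s/2 and the circumradius is s√n/2, so the ratio is 1/√135 ≈ 0.0860663.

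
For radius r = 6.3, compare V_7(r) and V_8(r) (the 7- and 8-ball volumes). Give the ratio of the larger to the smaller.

V_7(6.3) ≈ 1.86108e+06, V_8(6.3) ≈ 1.00719e+07. The 8-ball is larger by a factor of 5.412.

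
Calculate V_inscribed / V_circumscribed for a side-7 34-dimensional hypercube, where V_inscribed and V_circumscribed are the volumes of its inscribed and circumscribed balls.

V_in/V_out = n^(-n/2) = 34^(-34/2) ≈ 9.22271e-27.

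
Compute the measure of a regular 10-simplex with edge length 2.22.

For a regular n-simplex with edge a, V = (a^n / n!)·√((n+1)/2^n). With a=2.22, n=10: V ≈ 8.30449e-05.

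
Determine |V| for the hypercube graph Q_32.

An n-cube has 2^n vertices; for n = 32 that is 2^32 = 4294967296.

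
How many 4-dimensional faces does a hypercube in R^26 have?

Choose 4 of 26 axes to span the face (C(26,4) = 14950 ways), then fix each of the remaining 22 coordinates at one of its two extreme values (2^22 = 4194304 ways): 14950·4194304 = 62704844800.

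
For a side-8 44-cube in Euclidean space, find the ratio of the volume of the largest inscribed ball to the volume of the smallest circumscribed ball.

V_in/V_out = n^(-n/2) = 44^(-44/2) ≈ 6.98299e-37.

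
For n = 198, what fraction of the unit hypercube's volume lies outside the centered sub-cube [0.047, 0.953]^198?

Shell fraction = 1 - (1-0.094)^198 ≈ 0.9999999968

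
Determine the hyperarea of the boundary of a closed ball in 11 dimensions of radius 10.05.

The surface area of an n-ball is 2π^(n/2) r^(n-1) / Γ(n/2). For n=11, r=10.05: 2.1785e+11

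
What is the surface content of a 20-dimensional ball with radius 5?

|∂B_20(5)| = 3814697265625·π^10/36288 ≈ 9.84455e+12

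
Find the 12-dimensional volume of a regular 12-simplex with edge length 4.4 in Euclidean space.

V_12 = √(13) · 4.4^12 / (12! · 2^(12/2)) ≈ 0.0061928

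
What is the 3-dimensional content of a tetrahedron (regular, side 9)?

Volume = (√2/12) · 9³ = 85.9135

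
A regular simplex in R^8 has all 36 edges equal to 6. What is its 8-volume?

For a regular n-simplex with edge a, V = (a^n / n!)·√((n+1)/2^n). With a=6, n=8: V ≈ 7.81071.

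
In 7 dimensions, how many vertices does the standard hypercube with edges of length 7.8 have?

Each vertex is a binary string of length 7, so there are 2^7 = 128.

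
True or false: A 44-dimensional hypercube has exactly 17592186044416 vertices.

True. The 44-cube has 2^44 = 17592186044416 vertices.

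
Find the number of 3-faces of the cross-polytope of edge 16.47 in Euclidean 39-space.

An n-cross-polytope has 2^(k+1)·C(n,k+1) k-faces. Here 2^4·C(39,4) = 16·82251 = 1316016.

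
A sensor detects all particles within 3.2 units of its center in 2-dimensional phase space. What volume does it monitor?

Volume = π^{2/2}·(3.2)^2/Γ(2) ≈ 32.1699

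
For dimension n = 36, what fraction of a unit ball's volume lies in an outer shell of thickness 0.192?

1 - (1-0.192)^36 ≈ 0.999536 ≈ 99.9536%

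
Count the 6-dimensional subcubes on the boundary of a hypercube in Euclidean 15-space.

An n-cube has C(n,k)·2^(n-k) k-faces. Here C(15,6)·2^9 = 5005·512 = 2562560.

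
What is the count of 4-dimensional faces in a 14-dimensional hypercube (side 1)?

An n-cube has C(n,k)·2^(n-k) k-faces. Here C(14,4)·2^10 = 1001·1024 = 1025024.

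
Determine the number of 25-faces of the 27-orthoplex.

f_25(27-orthoplex) = 2^26 · (27 choose 26) = 1811939328.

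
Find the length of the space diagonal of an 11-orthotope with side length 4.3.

d = √(4.3² + 4.3² + ... + 4.3²) [11 terms] = √(11·4.3²) = 4.3√11 ≈ 14.2615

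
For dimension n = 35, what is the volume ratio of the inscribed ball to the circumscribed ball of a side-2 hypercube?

V_in/V_out = n^(-n/2) = 35^(-35/2) ≈ 9.52378e-28.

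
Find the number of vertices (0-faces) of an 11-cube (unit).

f_0(11-cube) = (11 choose 0) · 2^11 = 2048.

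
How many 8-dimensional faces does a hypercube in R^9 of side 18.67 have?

An n-cube has C(n,k)·2^(n-k) k-faces. Here C(9,8)·2^1 = 9·2 = 18.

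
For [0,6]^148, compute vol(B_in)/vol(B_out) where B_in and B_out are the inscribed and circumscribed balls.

The radii are 6/2 and 6√148/2, so the volume ratio is (1/√148)^148 = 148^{-148/2} ≈ 2.51555e-161.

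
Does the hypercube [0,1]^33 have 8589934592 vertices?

True. The 33-cube has 2^33 = 8589934592 vertices.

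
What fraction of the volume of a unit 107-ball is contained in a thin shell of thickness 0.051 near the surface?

Shell fraction = 1 - (1-0.051)^107 ≈ 0.996306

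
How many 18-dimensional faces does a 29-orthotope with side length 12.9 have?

f_18(29-cube) = (29 choose 18) · 2^11 = 70855249920.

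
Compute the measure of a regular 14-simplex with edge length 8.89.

V = (8.89^14 / 14!) · √((14+1) / 2^14) ≈ 6.68424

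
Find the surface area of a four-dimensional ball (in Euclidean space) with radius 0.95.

S = n·V_n(r)/r = 4·V_4(0.95)/0.95 (volume-to-surface relation), giving 16.9239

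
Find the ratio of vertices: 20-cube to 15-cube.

The 20-cube has 2^20 = 1048576 vertices. The 15-cube has 2^15 = 32768 vertices. Ratio: 1048576/32768 = 32.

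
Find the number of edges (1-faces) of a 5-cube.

f_1(5-cube) = (5 choose 1) · 2^4 = 80.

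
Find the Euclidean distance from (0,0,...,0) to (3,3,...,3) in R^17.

||(3,3,...,3)|| = √(17)·3 ≈ 12.3693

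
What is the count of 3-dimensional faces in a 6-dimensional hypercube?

Choose 3 of 6 axes to span the face (C(6,3) = 20 ways), then fix each of the remaining 3 coordinates at one of its two extreme values (2^3 = 8 ways): 20·8 = 160.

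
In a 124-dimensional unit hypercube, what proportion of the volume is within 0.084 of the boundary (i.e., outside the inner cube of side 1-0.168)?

The inner cube has side 1-2·0.084 = 0.832 and volume (0.832)^124 ≈ 1.245e-10, so the shell holds 1 - 1.245e-10 of the volume.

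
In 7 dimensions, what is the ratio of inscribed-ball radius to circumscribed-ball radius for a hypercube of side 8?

Ratio = (s/2)/(s√7/2) = 7^(-1/2) ≈ 0.377964.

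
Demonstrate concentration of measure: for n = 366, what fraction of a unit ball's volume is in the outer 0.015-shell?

1 - (1-0.015)^366 ≈ 0.99604 ≈ 99.60%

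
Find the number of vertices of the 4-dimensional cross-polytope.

The vertices are ±e_1, ..., ±e_4, so there are 2·4 = 8.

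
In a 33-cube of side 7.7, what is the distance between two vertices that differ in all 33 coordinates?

||(7.7,7.7,...,7.7)|| = √(33)·7.7 ≈ 44.2331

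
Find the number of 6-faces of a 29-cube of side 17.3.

f_6(29-cube) = (29 choose 6) · 2^23 = 3984756572160.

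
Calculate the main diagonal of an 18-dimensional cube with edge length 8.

d = √(8² + 8² + ... + 8²) [18 terms] = √(18·8²) = 8√18 ≈ 33.9411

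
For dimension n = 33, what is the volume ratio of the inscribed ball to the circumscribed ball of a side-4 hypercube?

V_in/V_out = n^(-n/2) = 33^(-33/2) ≈ 8.80076e-26.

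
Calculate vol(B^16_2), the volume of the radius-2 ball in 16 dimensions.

V = 512·π^8/315 ≈ 15422.6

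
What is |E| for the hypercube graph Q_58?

Each of the 2^58 = 288230376151711744 vertices has degree 58; total edges = 58·2^58/2 = 8358680908399640576.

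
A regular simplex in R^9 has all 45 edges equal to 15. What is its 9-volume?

V_9 = √(10) · 15^9 / (9! · 2^(9/2)) ≈ 14805.5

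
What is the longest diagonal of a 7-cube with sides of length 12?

||(12,12,...,12)|| = √(7)·12 ≈ 31.749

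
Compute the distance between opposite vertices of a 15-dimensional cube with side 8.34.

||(8.34,8.34,...,8.34)|| = √(15)·8.34 ≈ 32.3007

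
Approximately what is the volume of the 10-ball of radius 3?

V = 19683·π^5/40 ≈ 150585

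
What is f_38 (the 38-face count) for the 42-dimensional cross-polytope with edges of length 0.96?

Each 38-face is the convex hull of 39 vertices, one chosen as ±e_i from each of 39 distinct axes: 2^39·C(42,39) = 6311196743434240.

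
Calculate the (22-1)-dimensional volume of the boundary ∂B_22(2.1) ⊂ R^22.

|∂B_22(2.1)| ≈ 947372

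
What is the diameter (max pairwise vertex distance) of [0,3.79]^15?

Diagonal = √15 · 3.79 ≈ 14.6786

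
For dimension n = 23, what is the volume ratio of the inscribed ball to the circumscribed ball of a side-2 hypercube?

The radii are 2/2 and 2√23/2, so the volume ratio is (1/√23)^23 = 23^{-23/2} ≈ 2.18842e-16.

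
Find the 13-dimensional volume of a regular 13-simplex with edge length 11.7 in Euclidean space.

For a regular n-simplex with edge a, V = (a^n / n!)·√((n+1)/2^n). With a=11.7, n=13: V ≈ 511.099.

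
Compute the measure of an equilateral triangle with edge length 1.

Area = (√3/4) · 1² = 0.433013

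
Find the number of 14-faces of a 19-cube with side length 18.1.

f_14(19-cube) = (19 choose 14) · 2^5 = 372096.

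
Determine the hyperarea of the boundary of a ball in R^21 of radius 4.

|∂B_21(4)| = 2251799813685248·π^10/654729075 ≈ 3.22082e+11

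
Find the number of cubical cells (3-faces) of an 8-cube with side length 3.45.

Choose 3 of 8 axes to span the face (C(8,3) = 56 ways), then fix each of the remaining 5 coordinates at one of its two extreme values (2^5 = 32 ways): 56·32 = 1792.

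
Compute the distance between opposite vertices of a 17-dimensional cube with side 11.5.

||(11.5,11.5,...,11.5)|| = √(17)·11.5 ≈ 47.4157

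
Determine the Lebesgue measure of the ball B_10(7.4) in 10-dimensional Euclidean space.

The n-ball volume is π^(n/2)·r^n/Γ(n/2+1). With n=10, r=7.4: V ≈ 1.2557e+09.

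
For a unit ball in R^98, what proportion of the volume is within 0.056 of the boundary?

Shell fraction = 1 - (1-0.056)^98 ≈ 0.996474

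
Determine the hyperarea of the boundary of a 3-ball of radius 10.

The surface area of an n-ball is 2π^(n/2) r^(n-1) / Γ(n/2). For n=3, r=10: 4πr² = 4π·(10)² ≈ 1256.64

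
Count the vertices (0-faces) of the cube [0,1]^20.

Each vertex is a binary string of length 20, so there are 2^20 = 1048576.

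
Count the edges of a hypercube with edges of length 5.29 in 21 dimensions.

Number of 1-faces = C(21,1)·2^(21-1) = 21·1048576 = 22020096.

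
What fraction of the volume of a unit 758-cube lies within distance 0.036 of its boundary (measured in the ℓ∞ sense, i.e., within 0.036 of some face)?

1 - (1 - 2·0.036)^758 = 1 - 0.928^758 ≈ 1 - 2.52e-25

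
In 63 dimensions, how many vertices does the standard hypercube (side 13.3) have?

An n-cube has 2^n vertices; for n = 63 that is 2^63 = 9223372036854775808.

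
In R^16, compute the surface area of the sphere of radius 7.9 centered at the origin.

|∂B_16(7.9)| ≈ 1.097e+14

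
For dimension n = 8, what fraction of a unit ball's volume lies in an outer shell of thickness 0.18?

1 - (1-0.18)^8 ≈ 0.795586 ≈ 79.56%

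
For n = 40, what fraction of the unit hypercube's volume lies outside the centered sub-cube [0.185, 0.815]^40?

The inner cube has side 1-2·0.185 = 0.63 and volume (0.63)^40 ≈ 9.411e-09, so the shell holds 0.9999999906 of the volume.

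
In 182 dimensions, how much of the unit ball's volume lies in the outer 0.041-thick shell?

V(inner)/V(outer) = ((1-0.041)/1)^182 ≈ 0.0004909, so the shell fraction is 0.999509.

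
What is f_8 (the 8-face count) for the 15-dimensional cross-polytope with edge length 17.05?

An n-cross-polytope has 2^(k+1)·C(n,k+1) k-faces. Here 2^9·C(15,9) = 512·5005 = 2562560.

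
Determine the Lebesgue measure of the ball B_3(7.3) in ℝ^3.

Volume = π^{3/2}·(7.3)^3/Γ(5/2) ≈ 1629.51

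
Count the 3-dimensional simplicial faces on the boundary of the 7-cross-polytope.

Number of 3-faces = 2^(3+1) · C(7,3+1) = 16 · 35 = 560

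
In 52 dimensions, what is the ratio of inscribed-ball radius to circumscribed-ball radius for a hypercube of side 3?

Ratio = (s/2)/(s√52/2) = 52^(-1/2) ≈ 0.138675.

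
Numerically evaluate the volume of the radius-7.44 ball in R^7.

V_7(7.44) = π^(7/2) · (7.44)^7 / Γ(7/2 + 1) ≈ 5.96198e+06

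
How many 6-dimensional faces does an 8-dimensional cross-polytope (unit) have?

Each 6-face is the convex hull of 7 vertices, one chosen as ±e_i from each of 7 distinct axes: 2^7·C(8,7) = 1024.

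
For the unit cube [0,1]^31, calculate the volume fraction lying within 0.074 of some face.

The inner cube has side 1-2·0.074 = 0.852 and volume (0.852)^31 ≈ 0.006976, so the shell holds 0.993024 of the volume.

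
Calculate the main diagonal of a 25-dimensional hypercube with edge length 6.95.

Diagonal = √25 · 6.95 = 34.75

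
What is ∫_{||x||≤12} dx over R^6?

V_6(12) = π^(6/2) · (12)^6 / Γ(6/2 + 1) = 497664·π^3 ≈ 1.54307e+07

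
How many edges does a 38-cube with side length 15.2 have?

The 38-cube has n·2^(n-1) = 38·2^37 = 38·137438953472 = 5222680231936 edges.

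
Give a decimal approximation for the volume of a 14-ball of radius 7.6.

V_14(7.6) = π^(14/2) · (7.6)^14 / Γ(14/2 + 1) ≈ 1.28531e+12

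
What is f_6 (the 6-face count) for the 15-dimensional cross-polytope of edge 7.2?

An n-cross-polytope has 2^(k+1)·C(n,k+1) k-faces. Here 2^7·C(15,7) = 128·6435 = 823680.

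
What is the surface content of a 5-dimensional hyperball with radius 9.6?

S_5(9.6) = 2·π^(5/2)·(9.6)^4 / Γ(5/2) ≈ 223539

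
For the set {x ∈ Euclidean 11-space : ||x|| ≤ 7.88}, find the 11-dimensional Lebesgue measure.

The n-ball volume is π^(n/2)·r^n/Γ(n/2+1). With n=11, r=7.88: V ≈ 1.37054e+10.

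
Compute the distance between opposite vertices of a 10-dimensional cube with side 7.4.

||(7.4,7.4,...,7.4)|| = √(10)·7.4 ≈ 23.4009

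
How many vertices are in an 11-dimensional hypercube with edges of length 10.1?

f_0(11-cube) = (11 choose 0) · 2^11 = 2048.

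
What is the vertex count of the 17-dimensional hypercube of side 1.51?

Each vertex is a binary string of length 17, so there are 2^17 = 131072.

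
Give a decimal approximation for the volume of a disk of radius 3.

V_2(3) = π^(2/2) · (3)^2 / Γ(2/2 + 1) = 9·π ≈ 28.2743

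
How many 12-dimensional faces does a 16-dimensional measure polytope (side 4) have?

Choose 12 of 16 axes to span the face (C(16,12) = 1820 ways), then fix each of the remaining 4 coordinates at one of its two extreme values (2^4 = 16 ways): 1820·16 = 29120.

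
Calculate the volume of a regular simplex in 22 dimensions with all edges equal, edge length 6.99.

For a regular n-simplex with edge a, V = (a^n / n!)·√((n+1)/2^n). With a=6.99, n=22: V ≈ 7.89342e-06.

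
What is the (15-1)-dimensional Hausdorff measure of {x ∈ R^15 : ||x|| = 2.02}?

The surface area of an n-ball is 2π^(n/2) r^(n-1) / Γ(n/2). For n=15, r=2.02: 107756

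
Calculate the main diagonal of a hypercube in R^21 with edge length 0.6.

d = √(0.6² + 0.6² + ... + 0.6²) [21 terms] = √(21·0.6²) = 0.6√21 ≈ 2.74955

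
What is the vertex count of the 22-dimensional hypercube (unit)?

The 22-cube has 2^22 = 4194304 vertices.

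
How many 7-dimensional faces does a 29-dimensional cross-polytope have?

f_7(29-orthoplex) = 2^8 · (29 choose 8) = 1098789120.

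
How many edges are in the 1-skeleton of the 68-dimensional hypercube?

The 68-cube has n·2^(n-1) = 68·2^67 = 68·147573952589676412928 = 10035028776097996079104 edges.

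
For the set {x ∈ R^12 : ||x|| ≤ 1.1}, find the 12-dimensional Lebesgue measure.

V_12(1.1) = π^(12/2) · (1.1)^12 / Γ(12/2 + 1) ≈ 4.19063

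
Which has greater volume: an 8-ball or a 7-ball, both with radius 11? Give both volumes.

V_8(11.0) ≈ 8.70021e+08. V_7(11.0) ≈ 9.20723e+07. The 8-ball is larger.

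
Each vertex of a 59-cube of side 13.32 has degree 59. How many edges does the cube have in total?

Each of the 2^59 = 576460752303423488 vertices has degree 59; total edges = 59·2^59/2 = 17005592192950992896.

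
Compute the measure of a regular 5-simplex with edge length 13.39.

For a regular n-simplex with edge a, V = (a^n / n!)·√((n+1)/2^n). With a=13.39, n=5: V ≈ 1553.18.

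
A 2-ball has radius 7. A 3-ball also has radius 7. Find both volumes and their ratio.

V_2(7) ≈ 153.938. V_3(7) ≈ 1436.76. Ratio V_2/V_3 ≈ 0.1071.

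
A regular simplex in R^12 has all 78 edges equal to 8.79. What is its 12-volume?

V = (8.79^12 / 12!) · √((12+1) / 2^12) ≈ 25.022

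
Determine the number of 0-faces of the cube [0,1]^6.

Number of 0-faces = C(6,0) · 2^(6-0) = 1 · 64 = 64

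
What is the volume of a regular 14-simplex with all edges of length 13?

Volume = 13^14 · √(15/2^14) / 14! ≈ 1366.58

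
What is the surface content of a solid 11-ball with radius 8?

The surface area of an n-ball is 2π^(n/2) r^(n-1) / Γ(n/2). For n=11, r=8: 68719476736·π^5/945 ≈ 2.22535e+10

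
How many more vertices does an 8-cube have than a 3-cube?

The 8-cube has 2^8 = 256 vertices. The 3-cube has 2^3 = 8 vertices. Difference: 256 - 8 = 248.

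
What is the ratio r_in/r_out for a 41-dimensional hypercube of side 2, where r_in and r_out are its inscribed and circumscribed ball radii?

r_in / r_out = (2/2) / (2√41/2) = 1/√41 ≈ 0.156174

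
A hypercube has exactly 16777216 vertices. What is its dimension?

The n-cube has 2^n vertices, and 16777216 = 2^24, so n = 24.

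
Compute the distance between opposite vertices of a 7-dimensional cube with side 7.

Diagonal = √7 · 7 ≈ 18.5203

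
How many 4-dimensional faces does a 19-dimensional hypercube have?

Number of 4-faces = C(19,4) · 2^(19-4) = 3876 · 32768 = 127008768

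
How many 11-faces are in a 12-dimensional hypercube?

An n-cube has C(n,k)·2^(n-k) k-faces. Here C(12,11)·2^1 = 12·2 = 24.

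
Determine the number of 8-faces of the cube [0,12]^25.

An n-cube has C(n,k)·2^(n-k) k-faces. Here C(25,8)·2^17 = 1081575·131072 = 141764198400.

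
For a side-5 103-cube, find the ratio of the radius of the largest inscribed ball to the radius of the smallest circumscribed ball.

For an n-cube of any side s, the inradius is s/2 and the circumradius is s√n/2, so the ratio is 1/√103 ≈ 0.0985329.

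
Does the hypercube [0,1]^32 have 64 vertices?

False. The 32-cube has 2^32 = 4294967296 vertices.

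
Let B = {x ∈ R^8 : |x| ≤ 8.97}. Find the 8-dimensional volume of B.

Volume = π^{8/2}·(8.97)^8/Γ(5) ≈ 1.70109e+08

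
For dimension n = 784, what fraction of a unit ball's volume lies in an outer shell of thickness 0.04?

1 - (1-0.04)^784 ≈ 1 - 1.261e-14 ≈ (100 - 1.27e-12)%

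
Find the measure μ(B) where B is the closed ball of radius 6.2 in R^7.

Volume = π^{7/2}·(6.2)^7/Γ(9/2) ≈ 1.66388e+06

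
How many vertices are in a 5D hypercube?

An n-cube has C(n,k)·2^(n-k) k-faces. Here C(5,0)·2^5 = 1·32 = 32.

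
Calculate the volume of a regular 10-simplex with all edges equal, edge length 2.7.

V_10 = √(11) · 2.7^10 / (10! · 2^(10/2)) ≈ 0.000588059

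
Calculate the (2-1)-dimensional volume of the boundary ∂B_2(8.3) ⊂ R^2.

S = n·V_n(r)/r = 2·V_2(8.3)/8.3 (volume-to-surface relation), giving 2πr = 2π·8.3 ≈ 52.1504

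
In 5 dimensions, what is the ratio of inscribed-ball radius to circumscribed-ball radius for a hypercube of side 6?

Ratio = (s/2)/(s√5/2) = 5^(-1/2) ≈ 0.447214.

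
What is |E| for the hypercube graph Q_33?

The 33-cube has n·2^(n-1) = 33·2^32 = 33·4294967296 = 141733920768 edges.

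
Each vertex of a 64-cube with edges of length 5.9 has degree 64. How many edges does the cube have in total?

Each of the 2^64 = 18446744073709551616 vertices has degree 64; total edges = 64·2^64/2 = 590295810358705651712.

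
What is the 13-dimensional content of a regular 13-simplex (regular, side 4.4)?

V_13 = √(14) · 4.4^13 / (13! · 2^(13/2)) ≈ 0.00153806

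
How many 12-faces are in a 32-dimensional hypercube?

Number of 12-faces = C(32,12) · 2^(32-12) = 225792840 · 1048576 = 236760952995840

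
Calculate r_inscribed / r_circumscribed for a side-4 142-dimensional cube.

r_in / r_out = (4/2) / (4√142/2) = 1/√142 ≈ 0.0839181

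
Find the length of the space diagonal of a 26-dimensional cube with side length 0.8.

The space diagonal of an n-cube of side s is s√n. Here 0.8·√26 ≈ 4.07922.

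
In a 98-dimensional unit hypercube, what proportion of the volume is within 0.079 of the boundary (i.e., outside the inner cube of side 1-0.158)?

The inner cube has side 1-2·0.079 = 0.842 and volume (0.842)^98 ≈ 4.793e-08, so the shell holds 0.9999999521 of the volume.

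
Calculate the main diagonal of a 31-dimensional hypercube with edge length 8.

The space diagonal of an n-cube of side s is s√n. Here 8·√31 ≈ 44.5421.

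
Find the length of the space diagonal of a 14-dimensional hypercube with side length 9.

Diagonal = √14 · 9 ≈ 33.6749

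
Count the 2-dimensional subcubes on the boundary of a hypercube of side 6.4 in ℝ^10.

f_2(10-cube) = (10 choose 2) · 2^8 = 11520.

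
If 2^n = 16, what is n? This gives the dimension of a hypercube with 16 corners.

2^n = 16 ⇒ n = log_2(16) = 4.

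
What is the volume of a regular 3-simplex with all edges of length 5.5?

Volume = (√2/12) · 5.5³ = 19.6075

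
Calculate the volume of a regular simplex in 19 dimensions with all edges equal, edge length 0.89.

For a regular n-simplex with edge a, V = (a^n / n!)·√((n+1)/2^n). With a=0.89, n=19: V ≈ 5.54684e-21.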